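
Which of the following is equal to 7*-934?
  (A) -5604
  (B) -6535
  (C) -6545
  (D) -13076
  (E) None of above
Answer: E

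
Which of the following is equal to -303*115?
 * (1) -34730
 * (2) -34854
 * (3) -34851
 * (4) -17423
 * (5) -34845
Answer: 5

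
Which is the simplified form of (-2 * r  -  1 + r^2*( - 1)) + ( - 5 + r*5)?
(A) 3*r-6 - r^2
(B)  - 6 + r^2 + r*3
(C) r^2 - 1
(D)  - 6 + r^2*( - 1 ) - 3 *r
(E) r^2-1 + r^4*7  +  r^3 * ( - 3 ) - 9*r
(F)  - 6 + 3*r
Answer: A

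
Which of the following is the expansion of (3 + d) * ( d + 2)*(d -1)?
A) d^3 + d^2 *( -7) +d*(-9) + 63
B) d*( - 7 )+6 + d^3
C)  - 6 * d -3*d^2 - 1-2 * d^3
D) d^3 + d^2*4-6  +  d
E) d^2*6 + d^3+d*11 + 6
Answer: D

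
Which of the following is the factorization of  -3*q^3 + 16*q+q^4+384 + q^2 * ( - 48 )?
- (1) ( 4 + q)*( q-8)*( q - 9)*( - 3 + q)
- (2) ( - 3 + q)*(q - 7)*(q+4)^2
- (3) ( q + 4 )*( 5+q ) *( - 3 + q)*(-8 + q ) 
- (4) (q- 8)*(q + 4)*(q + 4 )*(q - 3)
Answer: 4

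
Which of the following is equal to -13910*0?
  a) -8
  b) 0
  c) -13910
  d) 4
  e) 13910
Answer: b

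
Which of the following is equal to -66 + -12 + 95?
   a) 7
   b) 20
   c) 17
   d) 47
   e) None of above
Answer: c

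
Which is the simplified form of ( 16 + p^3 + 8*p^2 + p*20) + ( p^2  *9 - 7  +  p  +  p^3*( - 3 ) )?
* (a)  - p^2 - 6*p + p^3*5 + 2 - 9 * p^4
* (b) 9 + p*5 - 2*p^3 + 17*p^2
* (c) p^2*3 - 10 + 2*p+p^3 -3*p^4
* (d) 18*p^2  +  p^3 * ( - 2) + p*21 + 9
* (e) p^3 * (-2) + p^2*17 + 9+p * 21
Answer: e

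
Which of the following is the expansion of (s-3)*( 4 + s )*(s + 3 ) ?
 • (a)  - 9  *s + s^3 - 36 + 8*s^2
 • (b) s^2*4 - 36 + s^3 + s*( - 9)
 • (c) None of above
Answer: b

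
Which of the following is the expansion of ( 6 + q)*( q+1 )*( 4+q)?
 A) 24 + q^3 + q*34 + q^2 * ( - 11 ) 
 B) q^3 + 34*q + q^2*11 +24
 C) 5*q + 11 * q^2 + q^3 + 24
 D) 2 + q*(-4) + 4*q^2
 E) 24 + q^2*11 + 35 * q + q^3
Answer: B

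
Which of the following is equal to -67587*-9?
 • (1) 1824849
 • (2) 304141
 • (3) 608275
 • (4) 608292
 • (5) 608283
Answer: 5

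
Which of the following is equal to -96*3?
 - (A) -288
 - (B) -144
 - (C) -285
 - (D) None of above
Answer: A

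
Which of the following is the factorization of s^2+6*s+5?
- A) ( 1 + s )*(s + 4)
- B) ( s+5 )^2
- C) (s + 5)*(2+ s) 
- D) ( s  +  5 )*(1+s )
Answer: D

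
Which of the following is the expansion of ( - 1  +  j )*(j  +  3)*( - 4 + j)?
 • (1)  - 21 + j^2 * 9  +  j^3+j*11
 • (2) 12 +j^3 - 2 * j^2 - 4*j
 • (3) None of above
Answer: 3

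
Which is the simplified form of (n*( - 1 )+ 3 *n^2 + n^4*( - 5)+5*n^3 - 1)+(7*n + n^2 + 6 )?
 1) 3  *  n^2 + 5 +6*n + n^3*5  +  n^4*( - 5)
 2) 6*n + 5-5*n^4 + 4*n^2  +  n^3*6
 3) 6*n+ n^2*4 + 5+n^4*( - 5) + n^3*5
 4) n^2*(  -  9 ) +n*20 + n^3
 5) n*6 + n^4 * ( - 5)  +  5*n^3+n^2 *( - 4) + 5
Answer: 3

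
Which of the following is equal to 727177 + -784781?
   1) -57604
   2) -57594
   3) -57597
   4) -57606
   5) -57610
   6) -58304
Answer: 1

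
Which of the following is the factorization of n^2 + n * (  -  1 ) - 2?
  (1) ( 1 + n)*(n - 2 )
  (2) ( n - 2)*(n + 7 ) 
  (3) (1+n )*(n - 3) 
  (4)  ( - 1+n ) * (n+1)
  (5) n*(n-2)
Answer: 1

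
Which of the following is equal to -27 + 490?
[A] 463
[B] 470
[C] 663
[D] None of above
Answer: A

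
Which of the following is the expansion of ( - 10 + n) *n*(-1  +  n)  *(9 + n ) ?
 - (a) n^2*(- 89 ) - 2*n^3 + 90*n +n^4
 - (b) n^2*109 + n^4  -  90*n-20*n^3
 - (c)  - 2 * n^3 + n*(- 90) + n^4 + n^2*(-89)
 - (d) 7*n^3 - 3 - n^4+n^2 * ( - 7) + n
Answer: a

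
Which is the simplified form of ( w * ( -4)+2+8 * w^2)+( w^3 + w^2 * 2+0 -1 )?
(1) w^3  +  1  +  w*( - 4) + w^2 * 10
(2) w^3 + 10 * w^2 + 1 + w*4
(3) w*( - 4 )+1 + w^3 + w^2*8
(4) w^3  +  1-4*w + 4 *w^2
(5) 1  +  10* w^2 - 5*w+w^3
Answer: 1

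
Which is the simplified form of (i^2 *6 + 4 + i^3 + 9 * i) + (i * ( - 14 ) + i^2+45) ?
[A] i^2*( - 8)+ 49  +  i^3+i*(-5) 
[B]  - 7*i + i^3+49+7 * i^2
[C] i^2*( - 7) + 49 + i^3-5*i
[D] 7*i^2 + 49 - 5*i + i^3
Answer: D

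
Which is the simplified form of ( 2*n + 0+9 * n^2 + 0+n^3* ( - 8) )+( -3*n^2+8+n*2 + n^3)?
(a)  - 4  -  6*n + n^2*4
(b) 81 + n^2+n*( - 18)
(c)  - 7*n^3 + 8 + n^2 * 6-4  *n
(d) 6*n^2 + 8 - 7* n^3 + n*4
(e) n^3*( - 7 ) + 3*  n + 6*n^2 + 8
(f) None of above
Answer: d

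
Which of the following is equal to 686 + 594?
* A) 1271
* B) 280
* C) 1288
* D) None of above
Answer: D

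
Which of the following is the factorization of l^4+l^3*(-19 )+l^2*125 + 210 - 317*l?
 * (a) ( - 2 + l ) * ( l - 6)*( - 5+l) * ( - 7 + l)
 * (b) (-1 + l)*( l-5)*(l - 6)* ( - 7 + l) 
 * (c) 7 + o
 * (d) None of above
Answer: b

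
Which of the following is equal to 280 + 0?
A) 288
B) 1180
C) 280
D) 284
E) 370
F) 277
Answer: C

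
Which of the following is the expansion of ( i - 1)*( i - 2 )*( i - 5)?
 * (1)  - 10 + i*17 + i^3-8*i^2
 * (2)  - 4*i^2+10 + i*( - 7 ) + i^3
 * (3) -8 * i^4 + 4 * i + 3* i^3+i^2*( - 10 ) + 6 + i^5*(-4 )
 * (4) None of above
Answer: 1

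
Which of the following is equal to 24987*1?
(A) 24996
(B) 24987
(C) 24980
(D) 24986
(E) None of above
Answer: B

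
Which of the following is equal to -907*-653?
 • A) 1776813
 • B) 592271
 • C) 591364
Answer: B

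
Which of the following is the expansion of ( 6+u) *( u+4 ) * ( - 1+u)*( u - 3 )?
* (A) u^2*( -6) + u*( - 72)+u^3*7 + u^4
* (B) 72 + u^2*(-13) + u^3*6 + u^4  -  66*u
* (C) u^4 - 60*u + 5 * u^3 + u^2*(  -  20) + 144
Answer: B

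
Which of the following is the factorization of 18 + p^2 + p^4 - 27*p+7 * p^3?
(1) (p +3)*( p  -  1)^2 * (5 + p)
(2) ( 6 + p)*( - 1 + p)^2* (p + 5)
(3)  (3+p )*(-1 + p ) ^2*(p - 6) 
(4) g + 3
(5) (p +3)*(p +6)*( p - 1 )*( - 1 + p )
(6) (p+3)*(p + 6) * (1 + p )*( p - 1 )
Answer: 5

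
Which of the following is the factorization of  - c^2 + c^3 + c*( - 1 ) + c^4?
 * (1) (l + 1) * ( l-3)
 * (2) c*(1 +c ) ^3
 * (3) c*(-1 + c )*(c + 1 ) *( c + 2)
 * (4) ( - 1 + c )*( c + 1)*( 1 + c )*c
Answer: 4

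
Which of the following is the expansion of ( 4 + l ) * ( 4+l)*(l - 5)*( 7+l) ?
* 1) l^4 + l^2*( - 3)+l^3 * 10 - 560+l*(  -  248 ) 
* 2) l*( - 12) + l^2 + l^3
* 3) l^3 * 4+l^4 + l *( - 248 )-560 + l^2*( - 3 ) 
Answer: 1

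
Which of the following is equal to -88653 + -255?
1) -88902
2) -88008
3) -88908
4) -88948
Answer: 3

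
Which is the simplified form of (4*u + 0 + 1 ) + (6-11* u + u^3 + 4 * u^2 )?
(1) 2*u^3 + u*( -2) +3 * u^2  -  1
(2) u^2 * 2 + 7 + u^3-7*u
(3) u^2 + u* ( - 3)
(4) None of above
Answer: 4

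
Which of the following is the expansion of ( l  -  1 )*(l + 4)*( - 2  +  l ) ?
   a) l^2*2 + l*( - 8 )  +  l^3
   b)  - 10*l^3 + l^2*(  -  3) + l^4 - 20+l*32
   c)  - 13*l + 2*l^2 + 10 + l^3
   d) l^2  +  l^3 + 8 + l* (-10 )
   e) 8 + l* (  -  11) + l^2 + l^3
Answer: d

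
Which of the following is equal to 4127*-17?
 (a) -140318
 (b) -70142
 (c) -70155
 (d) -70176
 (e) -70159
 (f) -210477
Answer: e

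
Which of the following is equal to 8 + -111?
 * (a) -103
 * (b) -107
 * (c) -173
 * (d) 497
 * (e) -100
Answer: a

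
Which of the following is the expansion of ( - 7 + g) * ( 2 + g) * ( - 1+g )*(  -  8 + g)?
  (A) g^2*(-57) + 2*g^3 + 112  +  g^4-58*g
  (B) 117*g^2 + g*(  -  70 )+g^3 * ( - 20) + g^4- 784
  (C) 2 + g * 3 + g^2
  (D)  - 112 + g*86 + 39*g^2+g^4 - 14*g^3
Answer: D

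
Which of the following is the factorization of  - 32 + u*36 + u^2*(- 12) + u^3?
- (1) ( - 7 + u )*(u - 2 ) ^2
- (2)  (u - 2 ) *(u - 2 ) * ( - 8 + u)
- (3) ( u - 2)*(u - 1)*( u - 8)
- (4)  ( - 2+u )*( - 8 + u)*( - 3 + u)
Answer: 2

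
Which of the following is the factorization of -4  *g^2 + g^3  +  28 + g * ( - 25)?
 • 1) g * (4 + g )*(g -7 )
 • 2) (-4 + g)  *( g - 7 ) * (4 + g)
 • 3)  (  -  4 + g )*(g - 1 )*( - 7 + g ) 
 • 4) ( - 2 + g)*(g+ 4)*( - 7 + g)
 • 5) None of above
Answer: 5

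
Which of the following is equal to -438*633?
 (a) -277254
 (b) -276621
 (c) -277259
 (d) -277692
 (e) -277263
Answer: a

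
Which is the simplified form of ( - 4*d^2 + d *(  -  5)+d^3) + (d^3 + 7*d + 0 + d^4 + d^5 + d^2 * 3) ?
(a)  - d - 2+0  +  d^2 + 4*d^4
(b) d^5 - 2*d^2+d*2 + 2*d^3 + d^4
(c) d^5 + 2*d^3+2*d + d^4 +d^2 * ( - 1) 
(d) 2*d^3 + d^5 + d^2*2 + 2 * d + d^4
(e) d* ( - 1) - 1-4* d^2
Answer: c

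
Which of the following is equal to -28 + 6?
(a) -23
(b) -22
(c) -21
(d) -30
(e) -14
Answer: b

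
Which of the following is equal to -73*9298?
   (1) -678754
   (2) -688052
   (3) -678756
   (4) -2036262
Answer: 1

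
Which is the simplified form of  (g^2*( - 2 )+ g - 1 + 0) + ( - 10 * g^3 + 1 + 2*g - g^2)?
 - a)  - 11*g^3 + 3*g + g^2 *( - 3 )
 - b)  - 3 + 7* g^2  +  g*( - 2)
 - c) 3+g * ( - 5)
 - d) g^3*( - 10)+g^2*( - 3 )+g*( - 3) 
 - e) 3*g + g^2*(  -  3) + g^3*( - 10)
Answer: e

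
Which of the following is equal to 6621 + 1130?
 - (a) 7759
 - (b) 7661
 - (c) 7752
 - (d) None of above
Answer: d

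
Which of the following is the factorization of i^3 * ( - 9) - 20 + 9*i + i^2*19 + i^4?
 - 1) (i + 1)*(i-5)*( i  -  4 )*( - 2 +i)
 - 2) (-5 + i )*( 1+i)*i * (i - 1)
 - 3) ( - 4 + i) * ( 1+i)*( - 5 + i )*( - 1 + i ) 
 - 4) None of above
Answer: 3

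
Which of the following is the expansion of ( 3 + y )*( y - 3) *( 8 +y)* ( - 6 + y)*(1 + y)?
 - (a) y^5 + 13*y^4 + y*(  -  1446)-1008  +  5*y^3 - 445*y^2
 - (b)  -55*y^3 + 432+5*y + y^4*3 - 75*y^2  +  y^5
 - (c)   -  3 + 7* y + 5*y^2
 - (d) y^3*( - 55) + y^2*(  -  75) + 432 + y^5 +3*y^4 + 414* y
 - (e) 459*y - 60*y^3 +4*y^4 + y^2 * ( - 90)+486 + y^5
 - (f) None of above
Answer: d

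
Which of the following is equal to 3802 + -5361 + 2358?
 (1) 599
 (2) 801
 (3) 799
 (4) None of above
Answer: 3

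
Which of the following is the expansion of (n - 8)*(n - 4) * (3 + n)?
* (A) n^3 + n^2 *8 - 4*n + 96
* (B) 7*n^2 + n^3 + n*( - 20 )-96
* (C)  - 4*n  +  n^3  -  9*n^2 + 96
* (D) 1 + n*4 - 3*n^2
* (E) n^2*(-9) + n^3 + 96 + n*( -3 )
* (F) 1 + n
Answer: C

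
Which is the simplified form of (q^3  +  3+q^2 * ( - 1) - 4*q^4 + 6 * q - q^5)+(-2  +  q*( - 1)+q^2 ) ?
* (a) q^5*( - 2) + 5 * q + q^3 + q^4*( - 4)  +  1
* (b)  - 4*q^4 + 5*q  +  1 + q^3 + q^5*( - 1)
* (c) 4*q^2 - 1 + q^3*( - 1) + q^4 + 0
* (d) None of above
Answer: b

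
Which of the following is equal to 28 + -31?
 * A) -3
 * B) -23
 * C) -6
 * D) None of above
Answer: A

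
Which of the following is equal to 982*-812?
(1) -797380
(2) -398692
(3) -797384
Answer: 3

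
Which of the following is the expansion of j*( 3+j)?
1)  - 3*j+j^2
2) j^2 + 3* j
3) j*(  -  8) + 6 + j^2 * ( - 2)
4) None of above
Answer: 2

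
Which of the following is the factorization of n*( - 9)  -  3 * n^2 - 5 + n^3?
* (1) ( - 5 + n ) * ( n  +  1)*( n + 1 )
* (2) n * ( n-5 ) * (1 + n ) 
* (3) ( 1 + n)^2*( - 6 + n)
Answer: 1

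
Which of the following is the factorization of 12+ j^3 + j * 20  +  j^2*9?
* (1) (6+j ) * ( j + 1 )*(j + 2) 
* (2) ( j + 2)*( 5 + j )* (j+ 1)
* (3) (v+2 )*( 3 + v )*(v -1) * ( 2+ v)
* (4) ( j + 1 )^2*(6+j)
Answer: 1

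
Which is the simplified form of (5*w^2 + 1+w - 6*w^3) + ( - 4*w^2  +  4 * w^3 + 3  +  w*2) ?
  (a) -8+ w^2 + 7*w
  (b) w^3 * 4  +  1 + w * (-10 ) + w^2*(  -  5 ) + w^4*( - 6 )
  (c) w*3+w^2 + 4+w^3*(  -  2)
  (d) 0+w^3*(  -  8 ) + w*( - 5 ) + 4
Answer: c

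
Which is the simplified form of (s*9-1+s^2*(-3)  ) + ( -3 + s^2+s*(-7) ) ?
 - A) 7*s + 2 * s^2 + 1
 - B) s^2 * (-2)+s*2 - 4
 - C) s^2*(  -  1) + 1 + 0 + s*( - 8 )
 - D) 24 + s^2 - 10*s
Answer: B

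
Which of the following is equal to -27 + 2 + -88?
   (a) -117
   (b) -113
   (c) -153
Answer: b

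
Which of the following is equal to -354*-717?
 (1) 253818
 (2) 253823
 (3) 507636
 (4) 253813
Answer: 1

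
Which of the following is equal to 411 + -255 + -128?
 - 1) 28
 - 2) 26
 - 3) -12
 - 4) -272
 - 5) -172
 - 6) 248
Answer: 1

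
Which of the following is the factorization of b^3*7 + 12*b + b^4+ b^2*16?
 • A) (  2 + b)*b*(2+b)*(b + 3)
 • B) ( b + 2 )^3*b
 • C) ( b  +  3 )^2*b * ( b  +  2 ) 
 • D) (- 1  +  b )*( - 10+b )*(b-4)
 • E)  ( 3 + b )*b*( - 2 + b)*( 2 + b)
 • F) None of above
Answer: A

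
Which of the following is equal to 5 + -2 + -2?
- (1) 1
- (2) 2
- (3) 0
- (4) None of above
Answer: 1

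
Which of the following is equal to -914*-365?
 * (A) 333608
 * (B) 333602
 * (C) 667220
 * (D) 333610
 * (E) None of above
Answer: D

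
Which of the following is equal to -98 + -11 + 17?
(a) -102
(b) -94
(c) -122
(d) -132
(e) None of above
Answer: e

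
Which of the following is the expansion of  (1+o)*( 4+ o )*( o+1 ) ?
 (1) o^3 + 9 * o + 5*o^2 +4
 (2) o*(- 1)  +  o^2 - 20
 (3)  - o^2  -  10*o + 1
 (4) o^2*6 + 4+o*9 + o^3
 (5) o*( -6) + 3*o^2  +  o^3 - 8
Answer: 4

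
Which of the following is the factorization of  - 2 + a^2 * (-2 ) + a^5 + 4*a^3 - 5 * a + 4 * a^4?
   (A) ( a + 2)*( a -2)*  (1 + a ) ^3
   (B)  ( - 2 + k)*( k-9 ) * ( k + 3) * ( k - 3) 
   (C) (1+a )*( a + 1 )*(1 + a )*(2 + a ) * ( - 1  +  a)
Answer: C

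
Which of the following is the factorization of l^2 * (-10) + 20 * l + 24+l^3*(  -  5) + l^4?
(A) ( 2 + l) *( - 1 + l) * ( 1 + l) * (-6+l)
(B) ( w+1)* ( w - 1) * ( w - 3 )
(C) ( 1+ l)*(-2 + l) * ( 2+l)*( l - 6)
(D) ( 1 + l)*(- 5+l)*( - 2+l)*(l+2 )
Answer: C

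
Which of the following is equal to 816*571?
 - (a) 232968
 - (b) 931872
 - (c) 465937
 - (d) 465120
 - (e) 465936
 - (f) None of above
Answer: e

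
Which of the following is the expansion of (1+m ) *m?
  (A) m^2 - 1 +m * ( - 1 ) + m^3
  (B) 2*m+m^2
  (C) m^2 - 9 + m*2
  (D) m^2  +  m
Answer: D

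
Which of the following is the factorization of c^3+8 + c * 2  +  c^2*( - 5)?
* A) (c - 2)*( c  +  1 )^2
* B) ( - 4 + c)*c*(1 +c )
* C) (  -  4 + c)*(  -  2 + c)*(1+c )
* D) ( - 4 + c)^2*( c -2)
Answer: C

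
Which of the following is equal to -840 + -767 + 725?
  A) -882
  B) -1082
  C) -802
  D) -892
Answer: A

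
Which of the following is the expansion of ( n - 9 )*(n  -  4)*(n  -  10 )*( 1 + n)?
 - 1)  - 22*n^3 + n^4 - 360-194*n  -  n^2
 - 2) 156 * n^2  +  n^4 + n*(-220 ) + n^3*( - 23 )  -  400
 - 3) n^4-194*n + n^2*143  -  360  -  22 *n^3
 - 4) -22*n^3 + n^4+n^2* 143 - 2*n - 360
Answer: 3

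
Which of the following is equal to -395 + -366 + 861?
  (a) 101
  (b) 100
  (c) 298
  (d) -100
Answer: b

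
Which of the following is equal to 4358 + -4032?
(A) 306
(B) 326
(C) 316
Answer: B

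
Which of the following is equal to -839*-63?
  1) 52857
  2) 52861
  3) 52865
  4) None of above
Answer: 1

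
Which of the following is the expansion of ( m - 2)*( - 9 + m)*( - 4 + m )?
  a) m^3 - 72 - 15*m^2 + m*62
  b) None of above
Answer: a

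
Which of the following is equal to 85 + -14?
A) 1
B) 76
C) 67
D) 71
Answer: D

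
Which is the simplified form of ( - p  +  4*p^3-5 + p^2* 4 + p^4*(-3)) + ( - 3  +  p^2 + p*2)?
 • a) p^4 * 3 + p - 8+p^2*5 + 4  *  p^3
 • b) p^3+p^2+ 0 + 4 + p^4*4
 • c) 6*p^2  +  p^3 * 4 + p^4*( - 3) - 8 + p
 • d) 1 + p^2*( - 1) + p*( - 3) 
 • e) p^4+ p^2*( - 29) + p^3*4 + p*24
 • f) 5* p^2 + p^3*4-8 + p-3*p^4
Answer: f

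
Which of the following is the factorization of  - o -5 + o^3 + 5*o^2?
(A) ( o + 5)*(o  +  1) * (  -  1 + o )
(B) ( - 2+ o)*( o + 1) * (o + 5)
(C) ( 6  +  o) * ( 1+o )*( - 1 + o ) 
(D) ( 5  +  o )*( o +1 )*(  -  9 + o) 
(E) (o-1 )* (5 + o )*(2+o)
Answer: A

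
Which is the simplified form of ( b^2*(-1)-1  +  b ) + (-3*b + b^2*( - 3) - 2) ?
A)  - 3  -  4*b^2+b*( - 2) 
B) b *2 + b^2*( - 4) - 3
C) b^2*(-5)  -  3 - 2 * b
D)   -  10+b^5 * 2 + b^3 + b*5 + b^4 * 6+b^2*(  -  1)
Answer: A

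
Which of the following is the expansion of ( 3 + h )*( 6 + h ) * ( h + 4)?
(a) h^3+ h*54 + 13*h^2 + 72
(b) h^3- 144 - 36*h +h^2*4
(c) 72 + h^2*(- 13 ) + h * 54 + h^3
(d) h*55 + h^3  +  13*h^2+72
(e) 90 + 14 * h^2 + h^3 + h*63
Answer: a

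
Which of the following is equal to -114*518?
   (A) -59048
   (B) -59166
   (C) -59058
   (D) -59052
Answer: D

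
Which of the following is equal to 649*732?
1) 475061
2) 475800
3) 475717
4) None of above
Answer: 4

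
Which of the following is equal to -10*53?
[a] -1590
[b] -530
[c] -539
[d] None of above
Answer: b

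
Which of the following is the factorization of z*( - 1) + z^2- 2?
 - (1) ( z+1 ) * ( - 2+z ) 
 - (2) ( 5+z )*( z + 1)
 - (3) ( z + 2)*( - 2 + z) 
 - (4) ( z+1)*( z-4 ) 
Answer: 1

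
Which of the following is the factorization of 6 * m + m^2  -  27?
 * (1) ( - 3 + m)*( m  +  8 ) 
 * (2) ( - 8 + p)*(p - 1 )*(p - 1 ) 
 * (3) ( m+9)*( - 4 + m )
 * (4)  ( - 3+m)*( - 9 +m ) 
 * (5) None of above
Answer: 5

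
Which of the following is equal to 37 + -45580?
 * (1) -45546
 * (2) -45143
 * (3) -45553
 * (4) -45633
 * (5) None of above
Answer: 5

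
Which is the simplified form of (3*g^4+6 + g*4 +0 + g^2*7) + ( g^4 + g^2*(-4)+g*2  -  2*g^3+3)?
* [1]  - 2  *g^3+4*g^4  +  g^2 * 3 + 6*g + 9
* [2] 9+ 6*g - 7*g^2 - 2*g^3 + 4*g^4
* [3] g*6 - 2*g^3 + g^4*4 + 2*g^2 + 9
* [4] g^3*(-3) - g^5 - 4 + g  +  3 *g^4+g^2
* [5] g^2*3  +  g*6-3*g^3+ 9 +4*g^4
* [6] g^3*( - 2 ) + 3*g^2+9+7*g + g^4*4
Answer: 1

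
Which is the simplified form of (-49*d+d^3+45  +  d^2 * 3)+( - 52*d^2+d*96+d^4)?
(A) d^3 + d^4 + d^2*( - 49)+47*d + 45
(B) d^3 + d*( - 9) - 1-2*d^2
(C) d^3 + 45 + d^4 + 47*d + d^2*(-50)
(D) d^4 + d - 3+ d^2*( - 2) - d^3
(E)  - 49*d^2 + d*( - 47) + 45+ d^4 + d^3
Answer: A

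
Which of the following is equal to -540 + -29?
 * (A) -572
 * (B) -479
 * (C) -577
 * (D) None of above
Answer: D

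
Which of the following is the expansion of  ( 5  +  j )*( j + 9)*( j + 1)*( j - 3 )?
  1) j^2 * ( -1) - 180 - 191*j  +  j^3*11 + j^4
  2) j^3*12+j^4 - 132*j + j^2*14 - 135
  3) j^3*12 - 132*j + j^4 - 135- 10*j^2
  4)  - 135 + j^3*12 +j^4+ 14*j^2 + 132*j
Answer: 2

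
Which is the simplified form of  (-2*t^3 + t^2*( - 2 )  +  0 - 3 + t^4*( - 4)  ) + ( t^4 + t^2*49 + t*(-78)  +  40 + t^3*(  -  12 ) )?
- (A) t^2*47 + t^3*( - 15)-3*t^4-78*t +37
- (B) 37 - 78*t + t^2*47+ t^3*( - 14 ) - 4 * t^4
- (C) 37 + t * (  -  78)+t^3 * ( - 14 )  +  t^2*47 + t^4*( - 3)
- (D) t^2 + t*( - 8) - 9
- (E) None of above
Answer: C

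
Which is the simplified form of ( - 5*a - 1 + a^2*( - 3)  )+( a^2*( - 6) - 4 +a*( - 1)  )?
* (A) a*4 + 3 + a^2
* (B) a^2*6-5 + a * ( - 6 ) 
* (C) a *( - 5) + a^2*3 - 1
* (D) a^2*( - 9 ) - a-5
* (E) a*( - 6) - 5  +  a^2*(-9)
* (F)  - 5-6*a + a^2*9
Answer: E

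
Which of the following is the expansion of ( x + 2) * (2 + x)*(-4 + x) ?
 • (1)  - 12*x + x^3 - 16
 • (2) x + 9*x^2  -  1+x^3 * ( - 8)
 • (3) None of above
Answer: 1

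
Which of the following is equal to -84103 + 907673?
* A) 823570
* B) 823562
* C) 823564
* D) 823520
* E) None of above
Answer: A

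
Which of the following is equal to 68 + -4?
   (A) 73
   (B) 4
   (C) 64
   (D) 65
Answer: C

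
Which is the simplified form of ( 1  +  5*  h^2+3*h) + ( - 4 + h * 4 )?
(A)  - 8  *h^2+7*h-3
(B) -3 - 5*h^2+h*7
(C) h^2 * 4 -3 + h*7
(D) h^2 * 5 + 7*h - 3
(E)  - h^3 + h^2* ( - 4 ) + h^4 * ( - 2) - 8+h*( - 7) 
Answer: D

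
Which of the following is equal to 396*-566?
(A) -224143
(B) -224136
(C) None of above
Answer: B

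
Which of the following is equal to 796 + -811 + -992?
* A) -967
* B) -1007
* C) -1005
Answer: B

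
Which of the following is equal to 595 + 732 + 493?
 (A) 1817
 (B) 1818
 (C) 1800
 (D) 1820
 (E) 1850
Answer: D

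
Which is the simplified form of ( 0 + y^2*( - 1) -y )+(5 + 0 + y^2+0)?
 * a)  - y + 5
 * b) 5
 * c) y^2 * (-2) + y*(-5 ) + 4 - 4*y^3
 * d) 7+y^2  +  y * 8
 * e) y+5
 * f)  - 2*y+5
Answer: a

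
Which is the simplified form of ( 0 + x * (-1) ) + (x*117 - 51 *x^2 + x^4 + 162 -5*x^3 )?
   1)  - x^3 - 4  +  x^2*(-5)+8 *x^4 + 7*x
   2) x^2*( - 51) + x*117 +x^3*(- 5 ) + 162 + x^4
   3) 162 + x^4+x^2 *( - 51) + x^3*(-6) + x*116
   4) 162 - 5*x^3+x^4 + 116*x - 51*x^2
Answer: 4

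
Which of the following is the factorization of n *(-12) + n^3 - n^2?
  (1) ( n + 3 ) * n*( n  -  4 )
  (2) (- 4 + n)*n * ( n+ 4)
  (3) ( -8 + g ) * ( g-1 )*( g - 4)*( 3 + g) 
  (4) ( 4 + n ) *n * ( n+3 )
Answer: 1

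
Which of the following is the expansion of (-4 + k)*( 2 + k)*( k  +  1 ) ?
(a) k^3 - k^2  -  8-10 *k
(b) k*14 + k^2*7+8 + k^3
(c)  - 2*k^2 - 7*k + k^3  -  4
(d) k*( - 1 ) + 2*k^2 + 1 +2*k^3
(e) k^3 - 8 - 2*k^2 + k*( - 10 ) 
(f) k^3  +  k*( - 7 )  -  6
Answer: a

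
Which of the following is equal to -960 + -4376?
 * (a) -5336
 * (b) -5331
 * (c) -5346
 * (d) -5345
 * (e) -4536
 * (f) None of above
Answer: a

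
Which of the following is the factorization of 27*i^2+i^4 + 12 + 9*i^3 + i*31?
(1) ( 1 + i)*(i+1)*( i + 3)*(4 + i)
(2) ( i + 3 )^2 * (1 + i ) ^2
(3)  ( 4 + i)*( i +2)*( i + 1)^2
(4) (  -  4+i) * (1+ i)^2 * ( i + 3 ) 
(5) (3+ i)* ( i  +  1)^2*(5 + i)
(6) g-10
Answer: 1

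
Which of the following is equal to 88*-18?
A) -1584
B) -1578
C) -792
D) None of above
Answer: A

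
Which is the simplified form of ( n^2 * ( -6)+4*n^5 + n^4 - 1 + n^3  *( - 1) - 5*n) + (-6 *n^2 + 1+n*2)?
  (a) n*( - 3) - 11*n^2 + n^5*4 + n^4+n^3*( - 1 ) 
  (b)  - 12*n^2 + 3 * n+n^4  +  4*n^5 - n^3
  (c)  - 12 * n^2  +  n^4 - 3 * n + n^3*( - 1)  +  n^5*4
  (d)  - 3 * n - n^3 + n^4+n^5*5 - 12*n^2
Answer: c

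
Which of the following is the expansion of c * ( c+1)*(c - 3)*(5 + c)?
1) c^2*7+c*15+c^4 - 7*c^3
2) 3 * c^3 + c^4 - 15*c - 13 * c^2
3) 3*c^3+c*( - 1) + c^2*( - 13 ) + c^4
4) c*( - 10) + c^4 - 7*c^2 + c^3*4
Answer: 2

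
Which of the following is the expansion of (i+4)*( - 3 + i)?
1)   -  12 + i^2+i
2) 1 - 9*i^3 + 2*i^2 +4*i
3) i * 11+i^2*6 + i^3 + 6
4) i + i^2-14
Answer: 1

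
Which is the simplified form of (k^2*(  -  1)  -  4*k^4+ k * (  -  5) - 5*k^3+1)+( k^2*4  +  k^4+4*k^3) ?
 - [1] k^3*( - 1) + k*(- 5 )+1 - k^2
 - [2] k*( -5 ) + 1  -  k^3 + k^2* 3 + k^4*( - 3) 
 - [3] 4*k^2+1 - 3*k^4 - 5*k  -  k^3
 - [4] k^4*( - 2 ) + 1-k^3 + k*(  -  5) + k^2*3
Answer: 2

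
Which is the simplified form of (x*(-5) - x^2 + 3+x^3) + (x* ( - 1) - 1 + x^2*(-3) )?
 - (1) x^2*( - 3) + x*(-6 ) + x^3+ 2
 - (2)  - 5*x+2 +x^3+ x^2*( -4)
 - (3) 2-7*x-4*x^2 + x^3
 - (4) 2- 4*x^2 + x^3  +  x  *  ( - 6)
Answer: 4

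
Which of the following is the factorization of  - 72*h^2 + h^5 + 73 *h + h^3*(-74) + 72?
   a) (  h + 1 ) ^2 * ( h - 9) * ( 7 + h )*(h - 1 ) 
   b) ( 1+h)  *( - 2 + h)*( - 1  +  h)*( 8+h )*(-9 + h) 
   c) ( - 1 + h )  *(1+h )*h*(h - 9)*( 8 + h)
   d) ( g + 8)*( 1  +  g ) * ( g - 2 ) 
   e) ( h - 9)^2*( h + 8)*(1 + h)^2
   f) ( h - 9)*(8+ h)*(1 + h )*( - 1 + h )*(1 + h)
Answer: f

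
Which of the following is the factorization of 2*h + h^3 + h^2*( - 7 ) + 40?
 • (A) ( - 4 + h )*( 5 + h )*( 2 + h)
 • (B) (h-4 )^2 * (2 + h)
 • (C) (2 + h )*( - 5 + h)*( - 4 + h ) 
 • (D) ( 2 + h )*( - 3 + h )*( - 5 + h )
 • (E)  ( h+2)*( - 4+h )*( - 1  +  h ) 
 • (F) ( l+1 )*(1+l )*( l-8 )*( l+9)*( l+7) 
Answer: C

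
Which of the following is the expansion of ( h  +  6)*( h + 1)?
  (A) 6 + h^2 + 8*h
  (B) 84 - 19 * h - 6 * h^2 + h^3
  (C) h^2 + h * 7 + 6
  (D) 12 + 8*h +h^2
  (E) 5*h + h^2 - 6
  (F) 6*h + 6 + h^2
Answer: C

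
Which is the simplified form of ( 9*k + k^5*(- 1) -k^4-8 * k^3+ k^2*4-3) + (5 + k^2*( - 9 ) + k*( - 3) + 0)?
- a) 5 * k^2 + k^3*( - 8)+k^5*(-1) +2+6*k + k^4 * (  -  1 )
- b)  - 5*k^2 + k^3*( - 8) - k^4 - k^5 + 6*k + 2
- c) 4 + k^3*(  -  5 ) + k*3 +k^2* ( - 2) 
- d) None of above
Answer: b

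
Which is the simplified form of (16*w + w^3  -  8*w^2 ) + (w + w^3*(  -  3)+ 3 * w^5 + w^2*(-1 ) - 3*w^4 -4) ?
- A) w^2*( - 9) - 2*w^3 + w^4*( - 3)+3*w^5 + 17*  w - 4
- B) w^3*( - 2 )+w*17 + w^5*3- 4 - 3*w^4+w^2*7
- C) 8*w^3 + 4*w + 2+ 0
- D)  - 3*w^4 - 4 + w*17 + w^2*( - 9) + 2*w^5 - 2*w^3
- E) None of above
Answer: A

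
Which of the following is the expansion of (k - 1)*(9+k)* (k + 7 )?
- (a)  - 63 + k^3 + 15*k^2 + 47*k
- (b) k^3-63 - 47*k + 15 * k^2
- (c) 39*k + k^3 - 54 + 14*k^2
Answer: a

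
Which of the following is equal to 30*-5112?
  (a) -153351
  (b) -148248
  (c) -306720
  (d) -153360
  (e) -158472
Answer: d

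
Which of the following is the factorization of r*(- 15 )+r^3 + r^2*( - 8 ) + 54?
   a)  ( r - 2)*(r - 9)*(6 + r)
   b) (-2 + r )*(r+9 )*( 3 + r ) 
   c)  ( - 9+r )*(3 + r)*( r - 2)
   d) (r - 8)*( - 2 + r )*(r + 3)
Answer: c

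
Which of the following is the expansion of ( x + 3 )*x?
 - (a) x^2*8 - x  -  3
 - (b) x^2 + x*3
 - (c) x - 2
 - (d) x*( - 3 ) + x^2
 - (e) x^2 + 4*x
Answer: b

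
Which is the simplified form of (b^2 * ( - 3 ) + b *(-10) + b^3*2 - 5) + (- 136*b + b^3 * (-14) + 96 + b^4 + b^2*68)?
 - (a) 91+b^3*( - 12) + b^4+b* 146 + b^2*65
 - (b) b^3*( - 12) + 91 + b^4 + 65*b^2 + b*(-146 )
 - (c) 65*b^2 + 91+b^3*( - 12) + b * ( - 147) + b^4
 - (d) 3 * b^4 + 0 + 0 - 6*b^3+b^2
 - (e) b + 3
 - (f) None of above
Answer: b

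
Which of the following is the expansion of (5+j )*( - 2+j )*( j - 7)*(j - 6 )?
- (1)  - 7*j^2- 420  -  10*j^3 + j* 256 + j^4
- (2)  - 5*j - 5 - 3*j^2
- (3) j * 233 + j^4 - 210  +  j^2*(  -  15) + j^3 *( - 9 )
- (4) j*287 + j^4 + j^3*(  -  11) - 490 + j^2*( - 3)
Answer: 1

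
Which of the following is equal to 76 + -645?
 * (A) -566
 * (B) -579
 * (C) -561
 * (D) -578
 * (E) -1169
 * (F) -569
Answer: F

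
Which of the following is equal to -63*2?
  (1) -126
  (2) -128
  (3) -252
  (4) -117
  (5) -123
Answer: 1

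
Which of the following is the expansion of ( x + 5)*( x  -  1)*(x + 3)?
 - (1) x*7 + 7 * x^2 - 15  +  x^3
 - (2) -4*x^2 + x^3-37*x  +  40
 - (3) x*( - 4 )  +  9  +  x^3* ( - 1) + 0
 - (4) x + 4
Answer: 1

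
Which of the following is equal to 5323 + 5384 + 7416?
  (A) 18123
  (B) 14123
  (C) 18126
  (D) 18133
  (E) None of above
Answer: A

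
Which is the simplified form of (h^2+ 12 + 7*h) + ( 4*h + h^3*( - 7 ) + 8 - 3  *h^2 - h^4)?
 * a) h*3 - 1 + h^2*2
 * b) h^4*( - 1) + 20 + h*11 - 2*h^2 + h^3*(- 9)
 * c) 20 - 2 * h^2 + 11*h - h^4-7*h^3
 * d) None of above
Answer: c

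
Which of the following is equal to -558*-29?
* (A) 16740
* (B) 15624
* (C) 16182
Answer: C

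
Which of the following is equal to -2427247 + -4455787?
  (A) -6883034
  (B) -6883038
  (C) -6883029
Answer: A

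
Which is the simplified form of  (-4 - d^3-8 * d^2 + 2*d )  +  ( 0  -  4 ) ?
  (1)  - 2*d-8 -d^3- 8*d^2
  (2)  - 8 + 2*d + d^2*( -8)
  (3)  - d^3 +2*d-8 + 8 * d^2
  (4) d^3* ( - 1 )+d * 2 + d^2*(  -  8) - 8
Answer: 4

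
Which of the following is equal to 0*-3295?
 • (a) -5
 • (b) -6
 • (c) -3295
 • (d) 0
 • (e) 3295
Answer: d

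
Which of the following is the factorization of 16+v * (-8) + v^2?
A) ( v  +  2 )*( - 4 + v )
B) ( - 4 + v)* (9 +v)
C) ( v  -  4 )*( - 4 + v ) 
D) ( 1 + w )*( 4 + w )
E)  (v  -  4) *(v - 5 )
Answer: C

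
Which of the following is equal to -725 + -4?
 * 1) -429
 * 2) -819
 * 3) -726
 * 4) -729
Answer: 4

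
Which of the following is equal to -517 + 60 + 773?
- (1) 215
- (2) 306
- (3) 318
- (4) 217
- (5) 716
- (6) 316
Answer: 6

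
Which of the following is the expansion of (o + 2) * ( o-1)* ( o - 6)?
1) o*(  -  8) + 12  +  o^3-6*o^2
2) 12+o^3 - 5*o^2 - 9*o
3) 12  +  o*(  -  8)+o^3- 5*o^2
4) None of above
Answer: 3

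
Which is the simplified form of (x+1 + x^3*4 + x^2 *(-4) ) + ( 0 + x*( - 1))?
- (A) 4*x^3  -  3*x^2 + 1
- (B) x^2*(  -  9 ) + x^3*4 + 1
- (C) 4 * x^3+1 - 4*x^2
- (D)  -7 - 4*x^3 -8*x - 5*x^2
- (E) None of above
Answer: C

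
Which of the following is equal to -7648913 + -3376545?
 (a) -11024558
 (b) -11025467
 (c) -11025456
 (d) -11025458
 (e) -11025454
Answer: d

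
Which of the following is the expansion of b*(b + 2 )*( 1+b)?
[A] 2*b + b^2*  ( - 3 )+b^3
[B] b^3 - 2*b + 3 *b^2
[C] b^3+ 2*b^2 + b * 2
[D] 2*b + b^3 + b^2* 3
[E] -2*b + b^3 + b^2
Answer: D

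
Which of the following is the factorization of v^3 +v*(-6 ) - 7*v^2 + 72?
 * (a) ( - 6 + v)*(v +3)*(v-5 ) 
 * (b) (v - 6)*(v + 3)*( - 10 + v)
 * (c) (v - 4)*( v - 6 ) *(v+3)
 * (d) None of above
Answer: c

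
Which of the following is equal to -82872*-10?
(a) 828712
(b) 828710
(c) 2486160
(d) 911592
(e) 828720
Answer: e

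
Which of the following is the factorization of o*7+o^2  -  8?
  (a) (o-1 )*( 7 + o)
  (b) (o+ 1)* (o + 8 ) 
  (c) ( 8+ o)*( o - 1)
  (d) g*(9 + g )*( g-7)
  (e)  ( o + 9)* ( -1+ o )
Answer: c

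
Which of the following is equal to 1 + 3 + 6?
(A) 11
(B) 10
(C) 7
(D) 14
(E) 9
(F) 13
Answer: B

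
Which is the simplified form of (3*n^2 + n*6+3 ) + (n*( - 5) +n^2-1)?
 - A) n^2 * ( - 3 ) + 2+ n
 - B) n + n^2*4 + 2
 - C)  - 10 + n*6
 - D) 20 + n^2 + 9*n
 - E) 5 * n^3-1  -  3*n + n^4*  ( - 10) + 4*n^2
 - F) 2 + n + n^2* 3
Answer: B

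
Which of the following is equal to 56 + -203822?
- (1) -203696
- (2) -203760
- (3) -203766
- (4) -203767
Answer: 3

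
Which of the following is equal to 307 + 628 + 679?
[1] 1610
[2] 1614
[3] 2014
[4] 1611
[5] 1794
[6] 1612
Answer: 2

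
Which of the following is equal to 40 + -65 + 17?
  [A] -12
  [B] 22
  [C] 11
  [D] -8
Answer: D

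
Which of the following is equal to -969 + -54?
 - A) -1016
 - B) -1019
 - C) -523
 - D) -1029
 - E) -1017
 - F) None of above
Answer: F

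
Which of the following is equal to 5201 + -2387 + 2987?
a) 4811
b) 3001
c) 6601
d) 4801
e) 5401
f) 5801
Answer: f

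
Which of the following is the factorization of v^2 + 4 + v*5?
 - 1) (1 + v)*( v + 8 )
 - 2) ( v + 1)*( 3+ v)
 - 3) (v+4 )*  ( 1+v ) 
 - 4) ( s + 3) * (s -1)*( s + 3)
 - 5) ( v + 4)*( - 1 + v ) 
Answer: 3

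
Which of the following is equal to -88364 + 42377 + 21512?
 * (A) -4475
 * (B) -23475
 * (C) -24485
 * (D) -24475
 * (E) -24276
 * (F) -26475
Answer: D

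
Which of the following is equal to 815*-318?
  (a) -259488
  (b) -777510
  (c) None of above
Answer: c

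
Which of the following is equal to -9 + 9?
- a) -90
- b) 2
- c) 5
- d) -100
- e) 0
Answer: e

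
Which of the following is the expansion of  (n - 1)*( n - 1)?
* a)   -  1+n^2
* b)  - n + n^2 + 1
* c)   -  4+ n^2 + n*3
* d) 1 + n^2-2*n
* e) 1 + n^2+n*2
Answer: d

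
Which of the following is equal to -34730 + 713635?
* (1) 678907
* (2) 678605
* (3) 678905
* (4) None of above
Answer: 3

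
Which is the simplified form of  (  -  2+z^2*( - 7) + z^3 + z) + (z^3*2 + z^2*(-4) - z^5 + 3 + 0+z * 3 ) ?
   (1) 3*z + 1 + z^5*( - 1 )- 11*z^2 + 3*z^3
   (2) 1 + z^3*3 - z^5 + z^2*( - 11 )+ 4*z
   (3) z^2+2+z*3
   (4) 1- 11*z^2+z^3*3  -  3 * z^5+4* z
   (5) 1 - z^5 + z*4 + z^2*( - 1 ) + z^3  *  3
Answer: 2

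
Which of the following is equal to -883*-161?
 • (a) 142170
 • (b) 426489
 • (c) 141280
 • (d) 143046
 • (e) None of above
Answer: e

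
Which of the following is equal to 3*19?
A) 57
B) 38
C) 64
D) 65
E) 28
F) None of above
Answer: A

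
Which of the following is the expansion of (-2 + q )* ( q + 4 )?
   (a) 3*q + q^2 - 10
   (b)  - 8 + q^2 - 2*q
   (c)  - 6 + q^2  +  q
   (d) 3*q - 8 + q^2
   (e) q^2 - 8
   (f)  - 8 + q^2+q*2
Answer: f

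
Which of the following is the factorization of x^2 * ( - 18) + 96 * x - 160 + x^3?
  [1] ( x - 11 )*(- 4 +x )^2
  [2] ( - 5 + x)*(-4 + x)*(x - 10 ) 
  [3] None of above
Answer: 3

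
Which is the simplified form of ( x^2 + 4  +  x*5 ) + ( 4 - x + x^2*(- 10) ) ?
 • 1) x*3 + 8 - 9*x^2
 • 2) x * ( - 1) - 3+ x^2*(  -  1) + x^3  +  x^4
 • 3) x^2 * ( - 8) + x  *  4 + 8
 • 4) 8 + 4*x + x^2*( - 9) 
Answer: 4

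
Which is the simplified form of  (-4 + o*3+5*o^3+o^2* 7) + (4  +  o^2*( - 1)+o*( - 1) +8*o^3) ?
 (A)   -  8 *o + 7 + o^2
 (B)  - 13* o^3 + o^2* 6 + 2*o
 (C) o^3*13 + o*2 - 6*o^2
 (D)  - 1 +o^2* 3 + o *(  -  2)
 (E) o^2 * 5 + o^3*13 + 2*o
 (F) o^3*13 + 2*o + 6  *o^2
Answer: F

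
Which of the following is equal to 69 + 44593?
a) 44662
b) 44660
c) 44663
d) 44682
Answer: a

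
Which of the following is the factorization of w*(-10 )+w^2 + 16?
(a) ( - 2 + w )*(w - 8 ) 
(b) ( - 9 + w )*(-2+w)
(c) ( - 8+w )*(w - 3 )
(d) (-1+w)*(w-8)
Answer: a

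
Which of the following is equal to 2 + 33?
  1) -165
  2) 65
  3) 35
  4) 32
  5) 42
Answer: 3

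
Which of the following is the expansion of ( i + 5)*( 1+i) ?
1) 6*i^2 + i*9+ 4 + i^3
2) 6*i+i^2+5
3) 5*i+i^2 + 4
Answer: 2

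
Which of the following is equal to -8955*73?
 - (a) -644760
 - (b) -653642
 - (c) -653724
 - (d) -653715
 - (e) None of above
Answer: d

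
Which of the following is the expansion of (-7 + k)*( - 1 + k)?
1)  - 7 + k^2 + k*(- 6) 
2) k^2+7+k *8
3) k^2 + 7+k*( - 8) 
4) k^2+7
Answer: 3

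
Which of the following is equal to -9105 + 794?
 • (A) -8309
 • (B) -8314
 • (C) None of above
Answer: C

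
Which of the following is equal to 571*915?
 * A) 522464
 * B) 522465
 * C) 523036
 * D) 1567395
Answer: B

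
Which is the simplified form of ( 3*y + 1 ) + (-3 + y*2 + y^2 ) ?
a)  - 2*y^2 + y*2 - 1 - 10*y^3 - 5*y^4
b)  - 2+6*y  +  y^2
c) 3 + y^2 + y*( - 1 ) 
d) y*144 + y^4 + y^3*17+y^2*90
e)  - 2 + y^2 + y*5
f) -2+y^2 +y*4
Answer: e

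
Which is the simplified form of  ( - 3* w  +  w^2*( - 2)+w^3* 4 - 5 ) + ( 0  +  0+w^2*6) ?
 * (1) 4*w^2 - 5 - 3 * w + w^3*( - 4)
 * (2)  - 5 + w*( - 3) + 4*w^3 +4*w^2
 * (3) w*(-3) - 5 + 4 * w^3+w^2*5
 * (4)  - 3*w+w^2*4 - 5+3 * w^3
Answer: 2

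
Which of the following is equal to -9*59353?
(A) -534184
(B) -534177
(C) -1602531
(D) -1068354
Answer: B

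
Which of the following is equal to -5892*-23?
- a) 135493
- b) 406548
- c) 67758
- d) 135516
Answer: d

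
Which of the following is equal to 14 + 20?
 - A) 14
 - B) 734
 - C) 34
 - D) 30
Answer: C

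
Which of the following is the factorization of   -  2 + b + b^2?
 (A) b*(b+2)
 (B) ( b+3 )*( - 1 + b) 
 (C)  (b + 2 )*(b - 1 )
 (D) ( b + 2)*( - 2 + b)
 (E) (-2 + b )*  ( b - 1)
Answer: C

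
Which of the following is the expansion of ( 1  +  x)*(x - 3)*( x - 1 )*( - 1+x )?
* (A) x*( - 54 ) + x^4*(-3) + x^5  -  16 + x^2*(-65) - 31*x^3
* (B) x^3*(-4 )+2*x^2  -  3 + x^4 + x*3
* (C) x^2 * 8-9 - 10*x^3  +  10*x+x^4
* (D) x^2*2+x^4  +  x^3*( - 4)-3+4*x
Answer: D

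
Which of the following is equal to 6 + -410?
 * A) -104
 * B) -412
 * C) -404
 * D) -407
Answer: C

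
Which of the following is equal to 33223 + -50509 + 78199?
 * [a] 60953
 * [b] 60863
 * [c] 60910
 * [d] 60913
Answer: d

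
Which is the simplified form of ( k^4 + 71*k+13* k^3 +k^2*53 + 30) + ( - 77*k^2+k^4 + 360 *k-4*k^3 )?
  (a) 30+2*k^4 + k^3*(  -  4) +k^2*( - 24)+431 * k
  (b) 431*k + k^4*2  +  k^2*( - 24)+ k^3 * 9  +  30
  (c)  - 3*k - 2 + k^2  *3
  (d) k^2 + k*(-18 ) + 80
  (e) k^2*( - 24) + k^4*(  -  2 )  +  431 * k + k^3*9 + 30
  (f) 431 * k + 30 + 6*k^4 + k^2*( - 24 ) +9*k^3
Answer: b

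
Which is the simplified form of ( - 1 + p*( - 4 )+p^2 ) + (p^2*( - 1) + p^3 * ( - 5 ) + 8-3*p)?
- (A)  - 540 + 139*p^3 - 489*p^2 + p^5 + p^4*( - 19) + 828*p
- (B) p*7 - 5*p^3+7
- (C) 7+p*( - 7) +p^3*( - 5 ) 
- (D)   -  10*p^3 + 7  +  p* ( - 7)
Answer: C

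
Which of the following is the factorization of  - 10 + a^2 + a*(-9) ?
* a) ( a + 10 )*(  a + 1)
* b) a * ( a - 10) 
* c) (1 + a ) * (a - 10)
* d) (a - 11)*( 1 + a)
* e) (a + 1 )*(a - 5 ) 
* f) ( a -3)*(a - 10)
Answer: c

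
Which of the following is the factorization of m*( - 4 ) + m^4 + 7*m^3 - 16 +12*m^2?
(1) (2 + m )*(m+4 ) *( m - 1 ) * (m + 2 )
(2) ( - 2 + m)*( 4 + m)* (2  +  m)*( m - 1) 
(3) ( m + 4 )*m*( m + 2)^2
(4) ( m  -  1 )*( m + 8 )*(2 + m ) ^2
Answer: 1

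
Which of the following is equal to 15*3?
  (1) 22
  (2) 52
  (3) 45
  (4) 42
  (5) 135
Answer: 3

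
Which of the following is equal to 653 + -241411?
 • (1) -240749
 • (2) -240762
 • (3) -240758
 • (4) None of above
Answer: 3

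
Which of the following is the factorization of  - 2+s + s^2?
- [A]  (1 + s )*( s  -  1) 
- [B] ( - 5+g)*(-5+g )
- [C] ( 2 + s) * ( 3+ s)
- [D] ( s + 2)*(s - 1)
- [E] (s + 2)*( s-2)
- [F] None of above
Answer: D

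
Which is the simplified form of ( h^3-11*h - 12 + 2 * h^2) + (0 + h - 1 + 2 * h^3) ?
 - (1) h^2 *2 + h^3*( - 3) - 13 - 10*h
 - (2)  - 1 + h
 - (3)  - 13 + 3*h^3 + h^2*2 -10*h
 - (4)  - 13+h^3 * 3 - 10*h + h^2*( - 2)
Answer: 3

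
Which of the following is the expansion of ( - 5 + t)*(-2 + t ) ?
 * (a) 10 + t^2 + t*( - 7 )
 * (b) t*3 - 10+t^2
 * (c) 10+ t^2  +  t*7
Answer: a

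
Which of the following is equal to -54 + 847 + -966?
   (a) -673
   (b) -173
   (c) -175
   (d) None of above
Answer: b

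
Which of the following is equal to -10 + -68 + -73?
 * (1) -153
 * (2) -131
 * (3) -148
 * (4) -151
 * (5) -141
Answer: 4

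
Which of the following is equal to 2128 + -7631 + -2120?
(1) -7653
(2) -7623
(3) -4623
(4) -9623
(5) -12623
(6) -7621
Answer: 2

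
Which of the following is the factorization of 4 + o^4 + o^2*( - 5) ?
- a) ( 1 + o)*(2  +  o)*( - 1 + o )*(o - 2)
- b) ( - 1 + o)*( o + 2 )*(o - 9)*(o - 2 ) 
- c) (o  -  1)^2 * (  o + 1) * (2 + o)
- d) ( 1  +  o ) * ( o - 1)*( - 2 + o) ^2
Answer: a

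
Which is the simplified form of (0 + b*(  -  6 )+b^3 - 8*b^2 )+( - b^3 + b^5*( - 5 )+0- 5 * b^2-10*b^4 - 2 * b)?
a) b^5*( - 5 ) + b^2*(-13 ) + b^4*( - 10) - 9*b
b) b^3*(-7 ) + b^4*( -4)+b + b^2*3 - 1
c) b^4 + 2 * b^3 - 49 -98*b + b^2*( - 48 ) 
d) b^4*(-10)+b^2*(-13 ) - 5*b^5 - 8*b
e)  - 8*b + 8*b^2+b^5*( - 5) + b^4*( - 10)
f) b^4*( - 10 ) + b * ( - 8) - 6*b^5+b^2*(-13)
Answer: d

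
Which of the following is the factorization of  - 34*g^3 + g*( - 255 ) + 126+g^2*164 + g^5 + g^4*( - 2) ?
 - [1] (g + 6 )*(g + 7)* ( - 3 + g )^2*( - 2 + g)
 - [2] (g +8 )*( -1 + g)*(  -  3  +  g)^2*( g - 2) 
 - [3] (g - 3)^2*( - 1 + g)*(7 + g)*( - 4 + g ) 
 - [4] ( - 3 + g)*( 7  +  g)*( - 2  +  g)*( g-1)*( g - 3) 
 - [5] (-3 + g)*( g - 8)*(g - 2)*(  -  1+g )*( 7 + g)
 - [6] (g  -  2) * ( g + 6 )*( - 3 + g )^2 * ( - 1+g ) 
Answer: 4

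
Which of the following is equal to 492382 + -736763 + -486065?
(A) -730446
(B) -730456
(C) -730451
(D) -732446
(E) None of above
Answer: A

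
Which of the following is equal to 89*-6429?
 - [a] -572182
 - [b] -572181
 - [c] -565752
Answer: b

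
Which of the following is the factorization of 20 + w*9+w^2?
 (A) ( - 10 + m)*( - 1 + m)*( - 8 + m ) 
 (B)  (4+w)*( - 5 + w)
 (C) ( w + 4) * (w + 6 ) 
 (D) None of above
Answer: D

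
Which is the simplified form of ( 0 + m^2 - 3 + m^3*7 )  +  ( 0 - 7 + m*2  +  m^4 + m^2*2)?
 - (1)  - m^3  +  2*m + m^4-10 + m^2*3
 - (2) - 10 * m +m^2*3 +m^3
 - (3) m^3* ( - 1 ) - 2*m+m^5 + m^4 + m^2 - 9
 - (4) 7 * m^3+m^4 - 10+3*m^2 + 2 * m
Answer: 4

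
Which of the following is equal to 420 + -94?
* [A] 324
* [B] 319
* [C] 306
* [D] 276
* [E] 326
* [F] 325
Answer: E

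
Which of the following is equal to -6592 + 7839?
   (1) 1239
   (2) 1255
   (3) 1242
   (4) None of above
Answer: 4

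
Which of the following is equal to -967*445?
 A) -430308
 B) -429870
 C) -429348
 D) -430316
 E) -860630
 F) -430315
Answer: F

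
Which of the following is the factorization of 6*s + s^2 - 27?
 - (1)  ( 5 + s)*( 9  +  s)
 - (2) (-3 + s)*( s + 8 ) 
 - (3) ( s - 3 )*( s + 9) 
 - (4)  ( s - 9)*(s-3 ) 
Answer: 3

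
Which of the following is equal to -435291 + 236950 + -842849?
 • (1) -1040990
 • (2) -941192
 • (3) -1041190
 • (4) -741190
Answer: 3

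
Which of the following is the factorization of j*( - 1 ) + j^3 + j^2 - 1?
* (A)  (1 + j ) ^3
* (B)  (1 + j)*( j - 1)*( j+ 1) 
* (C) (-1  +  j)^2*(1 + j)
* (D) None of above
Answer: B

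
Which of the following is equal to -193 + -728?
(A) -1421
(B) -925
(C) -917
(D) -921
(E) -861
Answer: D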